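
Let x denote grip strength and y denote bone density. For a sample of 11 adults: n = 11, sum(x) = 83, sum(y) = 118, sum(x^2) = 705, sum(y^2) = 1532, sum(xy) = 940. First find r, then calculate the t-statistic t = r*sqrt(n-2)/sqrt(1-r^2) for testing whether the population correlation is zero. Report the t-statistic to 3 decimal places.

1.095

S_xy = nΣxy − ΣxΣy = 11·940 − 83·118 = 10340 − 9794 = 546
S_xx = nΣx² − (Σx)² = 11·705 − 83² = 7755 − 6889 = 866
S_yy = nΣy² − (Σy)² = 11·1532 − 118² = 16852 − 13924 = 2928
r = S_xy / √(S_xx·S_yy) = 546 / √(866·2928) = 546 / √2535648 = 546 / 1592.3718 = 0.3429
t = r·√(n−2)/√(1−r²) = 0.3429·√9 / √(1−0.117580) = 1.028700 / 0.939372 = 1.095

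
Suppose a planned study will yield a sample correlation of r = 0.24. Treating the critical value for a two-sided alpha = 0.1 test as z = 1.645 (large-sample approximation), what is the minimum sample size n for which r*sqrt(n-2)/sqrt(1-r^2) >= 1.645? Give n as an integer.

Need r·√(n−2)/√(1−r²) ≥ 1.645
√(n−2) ≥ 1.645·√(1−0.0576) / 0.24 = 1.645·0.970773 / 0.24 = 6.6538
n−2 ≥ 44.2731  ⇒  n ≥ 46.2731
Smallest integer n = 47

47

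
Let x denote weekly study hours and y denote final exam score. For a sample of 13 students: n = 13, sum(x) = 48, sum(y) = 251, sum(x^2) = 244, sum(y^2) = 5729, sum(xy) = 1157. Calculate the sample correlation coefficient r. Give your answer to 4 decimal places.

S_xy = nΣxy − ΣxΣy = 13·1157 − 48·251 = 15041 − 12048 = 2993
S_xx = nΣx² − (Σx)² = 13·244 − 48² = 3172 − 2304 = 868
S_yy = nΣy² − (Σy)² = 13·5729 − 251² = 74477 − 63001 = 11476
r = S_xy / √(S_xx·S_yy) = 2993 / √(868·11476) = 2993 / √9961168 = 2993 / 3156.1318 = 0.9483

0.9483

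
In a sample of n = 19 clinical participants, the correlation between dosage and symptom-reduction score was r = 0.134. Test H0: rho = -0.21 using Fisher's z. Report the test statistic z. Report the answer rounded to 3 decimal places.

Fisher z: atanh(0.134) = 0.134811, atanh(-0.21) = -0.213171
z = (z_r − z_0)·√(n−3) = (0.134811 − (-0.213171))·√16 = 0.347982 · 4.000000 = 1.392

1.392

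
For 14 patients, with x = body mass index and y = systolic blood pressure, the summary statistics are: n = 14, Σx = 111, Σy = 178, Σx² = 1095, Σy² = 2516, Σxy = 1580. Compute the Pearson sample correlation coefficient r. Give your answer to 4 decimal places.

S_xy = nΣxy − ΣxΣy = 14·1580 − 111·178 = 22120 − 19758 = 2362
S_xx = nΣx² − (Σx)² = 14·1095 − 111² = 15330 − 12321 = 3009
S_yy = nΣy² − (Σy)² = 14·2516 − 178² = 35224 − 31684 = 3540
r = S_xy / √(S_xx·S_yy) = 2362 / √(3009·3540) = 2362 / √10651860 = 2362 / 3263.7187 = 0.7237

0.7237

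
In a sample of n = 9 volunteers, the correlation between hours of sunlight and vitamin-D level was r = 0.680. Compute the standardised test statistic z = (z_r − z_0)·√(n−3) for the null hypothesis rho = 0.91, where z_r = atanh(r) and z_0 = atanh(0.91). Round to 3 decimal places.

-1.711

z_r = atanh(0.680) = 0.829114,  z_0 = atanh(0.91) = 1.527524
SE = 1/√(n−3) = 1/√6 = 0.408248
z = (z_r − z_0)/SE = (0.829114 − 1.527524) / 0.408248 = -0.698410 / 0.408248 = -1.711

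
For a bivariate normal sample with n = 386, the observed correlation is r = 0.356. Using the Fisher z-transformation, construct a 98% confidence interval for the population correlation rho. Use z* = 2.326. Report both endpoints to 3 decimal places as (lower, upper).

(0.248, 0.455)

Fisher z: z_r = atanh(r) = ½·ln((1+0.356)/(1−0.356)) = 0.372298
SE(z) = 1/√(n−3) = 1/√383 = 0.051098
98% ⇒ z* = 2.326; margin = 2.326·0.051098 = 0.118854
CI on z-scale: (0.253444, 0.491152)
Back-transform: tanh(0.253444) = 0.248153, tanh(0.491152) = 0.455130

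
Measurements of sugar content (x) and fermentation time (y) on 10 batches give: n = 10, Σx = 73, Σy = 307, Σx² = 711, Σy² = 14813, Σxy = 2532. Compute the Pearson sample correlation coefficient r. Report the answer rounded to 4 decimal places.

0.2970

S_xy = nΣxy − ΣxΣy = 10·2532 − 73·307 = 25320 − 22411 = 2909
S_xx = nΣx² − (Σx)² = 10·711 − 73² = 7110 − 5329 = 1781
S_yy = nΣy² − (Σy)² = 10·14813 − 307² = 148130 − 94249 = 53881
r = S_xy / √(S_xx·S_yy) = 2909 / √(1781·53881) = 2909 / √95962061 = 2909 / 9796.0227 = 0.2970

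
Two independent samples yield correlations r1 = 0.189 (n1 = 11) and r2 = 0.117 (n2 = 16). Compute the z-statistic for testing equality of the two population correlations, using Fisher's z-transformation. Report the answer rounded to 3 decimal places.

Fisher z-transforms: z1 = atanh(0.189) = 0.191300, z2 = atanh(0.117) = 0.117538; difference d = 0.073762
Var(d) = 1/8 + 1/13 = 0.1250000 + 0.0769231 = 0.2019231
z = d/√Var(d) = 0.073762 / √0.2019231 = 0.073762 / 0.449359 = 0.164

0.164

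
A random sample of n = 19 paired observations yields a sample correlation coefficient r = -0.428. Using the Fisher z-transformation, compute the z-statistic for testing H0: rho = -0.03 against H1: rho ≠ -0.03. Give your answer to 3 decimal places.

z_r = atanh(-0.428) = -0.457446,  z_0 = atanh(-0.03) = -0.030009
SE = 1/√(n−3) = 1/√16 = 0.250000
z = (z_r − z_0)/SE = (-0.457446 − (-0.030009)) / 0.250000 = -0.427437 / 0.250000 = -1.710

-1.710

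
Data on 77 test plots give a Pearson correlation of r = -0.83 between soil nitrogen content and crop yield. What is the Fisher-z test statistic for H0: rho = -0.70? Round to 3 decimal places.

-2.760

z_r = atanh(-0.83) = -1.188136,  z_0 = atanh(-0.70) = -0.867301
SE = 1/√(n−3) = 1/√74 = 0.116248
z = (z_r − z_0)/SE = (-1.188136 − (-0.867301)) / 0.116248 = -0.320835 / 0.116248 = -2.760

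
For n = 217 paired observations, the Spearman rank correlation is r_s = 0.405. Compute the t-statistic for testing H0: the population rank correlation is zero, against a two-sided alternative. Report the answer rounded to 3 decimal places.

1 − r_s² = 1 − 0.164025 = 0.835975;  √(1−r_s²) = 0.914317
√(n−2) = √215 = 14.662878
t = r_s·√(n−2)/√(1−r_s²) = 0.405 · 14.662878 / 0.914317 = 6.495

6.495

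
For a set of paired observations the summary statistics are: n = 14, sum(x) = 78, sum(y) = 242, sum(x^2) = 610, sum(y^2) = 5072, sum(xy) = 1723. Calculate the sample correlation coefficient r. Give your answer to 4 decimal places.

0.9489

Numerator: nΣxy − (Σx)(Σy) = 14·1723 − (78)(242) = 5246
Denominator: √[(nΣx²−(Σx)²)(nΣy²−(Σy)²)]
  nΣx²−(Σx)² = 14·610 − 6084 = 2456;  nΣy²−(Σy)² = 14·5072 − 58564 = 12444
  √(2456·12444) = √30562464 = 5528.3328
r = 5246 / 5528.3328 = 0.9489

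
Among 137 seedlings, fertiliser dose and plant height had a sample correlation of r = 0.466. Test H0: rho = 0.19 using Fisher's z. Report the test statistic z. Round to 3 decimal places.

z_r = atanh(0.466) = 0.504949,  z_0 = atanh(0.19) = 0.192337
SE = 1/√(n−3) = 1/√134 = 0.086387
z = (z_r − z_0)/SE = (0.504949 − 0.192337) / 0.086387 = 0.312612 / 0.086387 = 3.619

3.619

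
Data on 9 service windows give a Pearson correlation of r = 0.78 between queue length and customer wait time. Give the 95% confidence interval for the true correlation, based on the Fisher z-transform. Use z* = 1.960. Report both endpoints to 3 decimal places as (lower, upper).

(0.240, 0.951)

Fisher z: z_r = atanh(r) = ½·ln((1+0.78)/(1−0.78)) = 1.045371
SE(z) = 1/√(n−3) = 1/√6 = 0.408248
95% ⇒ z* = 1.960; margin = 1.960·0.408248 = 0.800166
CI on z-scale: (0.245205, 1.845537)
Back-transform: tanh(0.245205) = 0.240406, tanh(1.845537) = 0.951324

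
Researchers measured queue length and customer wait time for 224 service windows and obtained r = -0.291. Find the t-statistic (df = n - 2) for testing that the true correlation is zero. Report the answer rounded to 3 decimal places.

-4.532

1 − r² = 1 − 0.084681 = 0.915319;  √(1−r²) = 0.956723
√(n−2) = √222 = 14.899664
t = r·√(n−2)/√(1−r²) = -0.291 · 14.899664 / 0.956723 = -4.532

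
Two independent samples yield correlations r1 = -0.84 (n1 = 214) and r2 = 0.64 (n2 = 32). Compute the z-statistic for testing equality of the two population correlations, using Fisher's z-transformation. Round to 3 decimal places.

Fisher z-transforms: z1 = atanh(-0.84) = -1.221174, z2 = atanh(0.64) = 0.758174; difference d = -1.979348
Var(d) = 1/211 + 1/29 = 0.0047393 + 0.0344828 = 0.0392221
z = d/√Var(d) = -1.979348 / √0.0392221 = -1.979348 / 0.198046 = -9.994

-9.994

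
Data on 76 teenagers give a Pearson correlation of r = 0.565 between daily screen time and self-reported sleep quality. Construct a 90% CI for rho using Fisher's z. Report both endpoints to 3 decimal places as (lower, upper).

z_r = atanh(0.565) = 0.640148;  SE = 1/√(n−3) = 1/√73 = 0.117041
z-limits: 0.640148 ± 1.645·0.117041 = 0.640148 ± 0.192532 = [0.447616, 0.832680]
ρ-limits: (tanh 0.447616, tanh 0.832680) = (0.420, 0.682)

(0.420, 0.682)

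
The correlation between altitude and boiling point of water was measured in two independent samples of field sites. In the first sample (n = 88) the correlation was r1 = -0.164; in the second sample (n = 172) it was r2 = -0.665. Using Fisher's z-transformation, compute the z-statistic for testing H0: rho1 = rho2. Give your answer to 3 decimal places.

z1 = atanh(-0.164) = -0.165495,  z2 = atanh(-0.665) = -0.801725
SE = √(1/(n1−3) + 1/(n2−3)) = √(1/85 + 1/169) = √(0.0117647 + 0.0059172) = √0.0176819 = 0.132973
z = (z1 − z2)/SE = (-0.165495 − (-0.801725)) / 0.132973 = 0.636230 / 0.132973 = 4.785

4.785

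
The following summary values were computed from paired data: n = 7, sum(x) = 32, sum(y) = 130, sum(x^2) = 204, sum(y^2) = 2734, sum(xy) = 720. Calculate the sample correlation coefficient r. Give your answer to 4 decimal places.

Numerator: nΣxy − (Σx)(Σy) = 7·720 − (32)(130) = 880
Denominator: √[(nΣx²−(Σx)²)(nΣy²−(Σy)²)]
  nΣx²−(Σx)² = 7·204 − 1024 = 404;  nΣy²−(Σy)² = 7·2734 − 16900 = 2238
  √(404·2238) = √904152 = 950.8691
r = 880 / 950.8691 = 0.9255

0.9255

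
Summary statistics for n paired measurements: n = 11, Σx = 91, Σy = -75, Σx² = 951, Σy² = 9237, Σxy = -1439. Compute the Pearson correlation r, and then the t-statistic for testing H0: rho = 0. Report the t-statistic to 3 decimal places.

-2.386

S_xy = nΣxy − ΣxΣy = 11·(-1439) − 91·(-75) = -15829 − (-6825) = -9004
S_xx = nΣx² − (Σx)² = 11·951 − 91² = 10461 − 8281 = 2180
S_yy = nΣy² − (Σy)² = 11·9237 − (-75)² = 101607 − 5625 = 95982
r = S_xy / √(S_xx·S_yy) = -9004 / √(2180·95982) = -9004 / √209240760 = -9004 / 14465.1568 = -0.6225
t = r·√(n−2)/√(1−r²) = -0.6225·√9 / √(1−0.387506) = -1.867500 / 0.782620 = -2.386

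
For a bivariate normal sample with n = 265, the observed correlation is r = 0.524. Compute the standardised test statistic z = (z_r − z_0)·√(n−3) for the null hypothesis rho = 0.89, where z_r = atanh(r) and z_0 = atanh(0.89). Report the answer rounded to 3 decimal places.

-13.598

Fisher z: atanh(0.524) = 0.581838, atanh(0.89) = 1.421926
z = (z_r − z_0)·√(n−3) = (0.581838 − 1.421926)·√262 = -0.840088 · 16.186414 = -13.598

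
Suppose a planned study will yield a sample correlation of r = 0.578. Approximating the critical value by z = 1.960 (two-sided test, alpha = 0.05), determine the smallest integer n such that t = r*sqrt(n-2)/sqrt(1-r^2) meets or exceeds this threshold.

Need r·√(n−2)/√(1−r²) ≥ 1.960
√(n−2) ≥ 1.960·√(1−0.334084) / 0.578 = 1.960·0.816037 / 0.578 = 2.7672
n−2 ≥ 7.6574  ⇒  n ≥ 9.6574
Smallest integer n = 10

10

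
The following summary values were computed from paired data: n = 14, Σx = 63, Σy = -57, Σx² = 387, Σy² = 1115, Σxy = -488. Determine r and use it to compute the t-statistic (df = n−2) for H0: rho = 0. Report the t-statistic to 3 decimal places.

Numerator: nΣxy − (Σx)(Σy) = 14·(-488) − (63)(-57) = -3241
Denominator: √[(nΣx²−(Σx)²)(nΣy²−(Σy)²)]
  nΣx²−(Σx)² = 14·387 − 3969 = 1449;  nΣy²−(Σy)² = 14·1115 − 3249 = 12361
  √(1449·12361) = √17911089 = 4232.1495
r = -3241 / 4232.1495 = -0.7658
t = r·√(n−2)/√(1−r²) = -0.7658·√12 / √(1−0.586450) = -2.652809 / 0.643079 = -4.125

-4.125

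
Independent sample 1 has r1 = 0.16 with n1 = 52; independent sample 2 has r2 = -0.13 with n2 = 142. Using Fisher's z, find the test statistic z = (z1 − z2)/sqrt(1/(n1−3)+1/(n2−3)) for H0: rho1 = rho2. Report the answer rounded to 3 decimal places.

1.758

z1 = atanh(0.16) = 0.161387,  z2 = atanh(-0.13) = -0.130740
SE = √(1/(n1−3) + 1/(n2−3)) = √(1/49 + 1/139) = √(0.0204082 + 0.0071942) = √0.0276024 = 0.166140
z = (z1 − z2)/SE = (0.161387 − (-0.130740)) / 0.166140 = 0.292127 / 0.166140 = 1.758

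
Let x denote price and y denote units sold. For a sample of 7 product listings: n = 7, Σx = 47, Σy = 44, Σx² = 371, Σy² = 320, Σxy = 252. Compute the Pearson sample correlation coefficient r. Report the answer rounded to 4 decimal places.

Numerator: nΣxy − (Σx)(Σy) = 7·252 − (47)(44) = -304
Denominator: √[(nΣx²−(Σx)²)(nΣy²−(Σy)²)]
  nΣx²−(Σx)² = 7·371 − 2209 = 388;  nΣy²−(Σy)² = 7·320 − 1936 = 304
  √(388·304) = √117952 = 343.4414
r = -304 / 343.4414 = -0.8852

-0.8852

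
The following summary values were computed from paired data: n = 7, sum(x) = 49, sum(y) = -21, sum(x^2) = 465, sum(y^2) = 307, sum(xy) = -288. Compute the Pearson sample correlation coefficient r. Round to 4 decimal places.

Numerator: nΣxy − (Σx)(Σy) = 7·(-288) − (49)(-21) = -987
Denominator: √[(nΣx²−(Σx)²)(nΣy²−(Σy)²)]
  nΣx²−(Σx)² = 7·465 − 2401 = 854;  nΣy²−(Σy)² = 7·307 − 441 = 1708
  √(854·1708) = √1458632 = 1207.7384
r = -987 / 1207.7384 = -0.8172

-0.8172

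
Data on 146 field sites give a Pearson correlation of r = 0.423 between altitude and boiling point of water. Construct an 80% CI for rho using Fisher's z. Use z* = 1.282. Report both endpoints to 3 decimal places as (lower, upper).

(0.331, 0.507)

Fisher z: z_r = atanh(r) = ½·ln((1+0.423)/(1−0.423)) = 0.451340
SE(z) = 1/√(n−3) = 1/√143 = 0.083624
80% ⇒ z* = 1.282; margin = 1.282·0.083624 = 0.107206
CI on z-scale: (0.344134, 0.558546)
Back-transform: tanh(0.344134) = 0.331163, tanh(0.558546) = 0.506898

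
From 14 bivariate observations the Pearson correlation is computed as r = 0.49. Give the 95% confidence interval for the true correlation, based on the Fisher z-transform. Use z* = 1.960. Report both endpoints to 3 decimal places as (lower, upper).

(-0.055, 0.810)

Fisher z: z_r = atanh(r) = ½·ln((1+0.49)/(1−0.49)) = 0.536060
SE(z) = 1/√(n−3) = 1/√11 = 0.301511
95% ⇒ z* = 1.960; margin = 1.960·0.301511 = 0.590962
CI on z-scale: (-0.054902, 1.127022)
Back-transform: tanh(-0.054902) = -0.054847, tanh(1.127022) = 0.809998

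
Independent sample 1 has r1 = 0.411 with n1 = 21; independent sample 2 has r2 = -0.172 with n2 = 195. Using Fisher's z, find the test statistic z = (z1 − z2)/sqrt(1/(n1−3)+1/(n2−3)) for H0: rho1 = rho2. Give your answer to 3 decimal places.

z1 = atanh(0.411) = 0.436814,  z2 = atanh(-0.172) = -0.173727
SE = √(1/(n1−3) + 1/(n2−3)) = √(1/18 + 1/192) = √(0.0555556 + 0.0052083) = √0.0607639 = 0.246503
z = (z1 − z2)/SE = (0.436814 − (-0.173727)) / 0.246503 = 0.610541 / 0.246503 = 2.477

2.477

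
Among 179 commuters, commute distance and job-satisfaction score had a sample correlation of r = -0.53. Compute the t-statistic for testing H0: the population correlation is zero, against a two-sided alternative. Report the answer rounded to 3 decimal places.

t = r·√(n−2) / √(1−r²) with r = -0.53, n = 179
  = -0.53·√177 / √(1 − 0.2809)
  = -0.53·13.304135 / 0.847998
  = -7.051192 / 0.847998 = -8.315

-8.315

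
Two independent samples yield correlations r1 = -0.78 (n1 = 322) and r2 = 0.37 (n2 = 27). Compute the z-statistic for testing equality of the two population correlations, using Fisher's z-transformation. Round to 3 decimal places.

-6.774

z1 = atanh(-0.78) = -1.045371,  z2 = atanh(0.37) = 0.388423
SE = √(1/(n1−3) + 1/(n2−3)) = √(1/319 + 1/24) = √(0.0031348 + 0.0416667) = √0.0448015 = 0.211664
z = (z1 − z2)/SE = (-1.045371 − 0.388423) / 0.211664 = -1.433794 / 0.211664 = -6.774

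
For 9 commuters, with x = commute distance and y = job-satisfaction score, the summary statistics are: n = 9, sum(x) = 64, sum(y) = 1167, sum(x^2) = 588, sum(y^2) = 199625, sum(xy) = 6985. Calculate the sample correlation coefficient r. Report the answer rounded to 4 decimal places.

S_xy = nΣxy − ΣxΣy = 9·6985 − 64·1167 = 62865 − 74688 = -11823
S_xx = nΣx² − (Σx)² = 9·588 − 64² = 5292 − 4096 = 1196
S_yy = nΣy² − (Σy)² = 9·199625 − 1167² = 1796625 − 1361889 = 434736
r = S_xy / √(S_xx·S_yy) = -11823 / √(1196·434736) = -11823 / √519944256 = -11823 / 22802.2862 = -0.5185

-0.5185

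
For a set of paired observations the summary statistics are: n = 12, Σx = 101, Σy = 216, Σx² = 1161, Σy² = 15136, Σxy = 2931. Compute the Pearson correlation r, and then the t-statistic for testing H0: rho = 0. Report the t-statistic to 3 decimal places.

S_xy = nΣxy − ΣxΣy = 12·2931 − 101·216 = 35172 − 21816 = 13356
S_xx = nΣx² − (Σx)² = 12·1161 − 101² = 13932 − 10201 = 3731
S_yy = nΣy² − (Σy)² = 12·15136 − 216² = 181632 − 46656 = 134976
r = S_xy / √(S_xx·S_yy) = 13356 / √(3731·134976) = 13356 / √503595456 = 13356 / 22440.9326 = 0.5952
t = r·√(n−2)/√(1−r²) = 0.5952·√10 / √(1−0.354263) = 1.882188 / 0.803578 = 2.342

2.342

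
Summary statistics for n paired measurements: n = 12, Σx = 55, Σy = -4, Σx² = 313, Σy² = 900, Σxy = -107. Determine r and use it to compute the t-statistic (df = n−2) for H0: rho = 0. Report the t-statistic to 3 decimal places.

S_xy = nΣxy − ΣxΣy = 12·(-107) − 55·(-4) = -1284 − (-220) = -1064
S_xx = nΣx² − (Σx)² = 12·313 − 55² = 3756 − 3025 = 731
S_yy = nΣy² − (Σy)² = 12·900 − (-4)² = 10800 − 16 = 10784
r = S_xy / √(S_xx·S_yy) = -1064 / √(731·10784) = -1064 / √7883104 = -1064 / 2807.6866 = -0.3790
t = r·√(n−2)/√(1−r²) = -0.3790·√10 / √(1−0.143641) = -1.198503 / 0.925397 = -1.295

-1.295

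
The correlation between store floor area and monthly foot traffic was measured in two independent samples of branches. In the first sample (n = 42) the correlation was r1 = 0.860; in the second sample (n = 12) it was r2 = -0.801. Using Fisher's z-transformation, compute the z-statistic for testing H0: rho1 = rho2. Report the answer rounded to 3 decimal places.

z1 = atanh(0.860) = 1.293345,  z2 = atanh(-0.801) = -1.101396
SE = √(1/(n1−3) + 1/(n2−3)) = √(1/39 + 1/9) = √(0.0256410 + 0.1111111) = √0.1367521 = 0.369800
z = (z1 − z2)/SE = (1.293345 − (-1.101396)) / 0.369800 = 2.394741 / 0.369800 = 6.476

6.476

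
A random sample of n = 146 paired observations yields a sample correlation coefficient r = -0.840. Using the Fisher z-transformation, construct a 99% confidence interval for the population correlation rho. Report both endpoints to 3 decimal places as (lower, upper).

(-0.893, -0.764)

z_r = atanh(-0.840) = -1.221174;  SE = 1/√(n−3) = 1/√143 = 0.083624
z-limits: -1.221174 ± 2.576·0.083624 = -1.221174 ± 0.215415 = [-1.436589, -1.005759]
ρ-limits: (tanh -1.436589, tanh -1.005759) = (-0.893, -0.764)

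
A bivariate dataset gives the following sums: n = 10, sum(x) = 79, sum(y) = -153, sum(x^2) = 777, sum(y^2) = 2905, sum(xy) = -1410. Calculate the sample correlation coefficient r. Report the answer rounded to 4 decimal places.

S_xy = nΣxy − ΣxΣy = 10·(-1410) − 79·(-153) = -14100 − (-12087) = -2013
S_xx = nΣx² − (Σx)² = 10·777 − 79² = 7770 − 6241 = 1529
S_yy = nΣy² − (Σy)² = 10·2905 − (-153)² = 29050 − 23409 = 5641
r = S_xy / √(S_xx·S_yy) = -2013 / √(1529·5641) = -2013 / √8625089 = -2013 / 2936.8502 = -0.6854

-0.6854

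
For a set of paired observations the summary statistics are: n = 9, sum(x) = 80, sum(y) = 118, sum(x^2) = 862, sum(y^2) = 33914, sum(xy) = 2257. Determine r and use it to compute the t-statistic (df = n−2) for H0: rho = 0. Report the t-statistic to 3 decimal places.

1.727

Numerator: nΣxy − (Σx)(Σy) = 9·2257 − (80)(118) = 10873
Denominator: √[(nΣx²−(Σx)²)(nΣy²−(Σy)²)]
  nΣx²−(Σx)² = 9·862 − 6400 = 1358;  nΣy²−(Σy)² = 9·33914 − 13924 = 291302
  √(1358·291302) = √395588116 = 19889.3971
r = 10873 / 19889.3971 = 0.5467
t = r·√(n−2)/√(1−r²) = 0.5467·√7 / √(1−0.298881) = 1.446432 / 0.837328 = 1.727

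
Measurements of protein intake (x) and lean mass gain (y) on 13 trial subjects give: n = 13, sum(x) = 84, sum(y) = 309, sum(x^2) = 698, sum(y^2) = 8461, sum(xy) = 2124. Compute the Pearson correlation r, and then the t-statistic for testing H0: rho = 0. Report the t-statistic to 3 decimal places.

1.066

S_xy = nΣxy − ΣxΣy = 13·2124 − 84·309 = 27612 − 25956 = 1656
S_xx = nΣx² − (Σx)² = 13·698 − 84² = 9074 − 7056 = 2018
S_yy = nΣy² − (Σy)² = 13·8461 − 309² = 109993 − 95481 = 14512
r = S_xy / √(S_xx·S_yy) = 1656 / √(2018·14512) = 1656 / √29285216 = 1656 / 5411.5817 = 0.3060
t = r·√(n−2)/√(1−r²) = 0.3060·√11 / √(1−0.093636) = 1.014887 / 0.952032 = 1.066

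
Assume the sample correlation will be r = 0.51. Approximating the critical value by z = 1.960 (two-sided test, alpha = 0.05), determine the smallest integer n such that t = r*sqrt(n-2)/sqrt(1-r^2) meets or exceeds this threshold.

Need r·√(n−2)/√(1−r²) ≥ 1.960
√(n−2) ≥ 1.960·√(1−0.2601) / 0.51 = 1.960·0.860174 / 0.51 = 3.3058
n−2 ≥ 10.9283  ⇒  n ≥ 12.9283
Smallest integer n = 13

13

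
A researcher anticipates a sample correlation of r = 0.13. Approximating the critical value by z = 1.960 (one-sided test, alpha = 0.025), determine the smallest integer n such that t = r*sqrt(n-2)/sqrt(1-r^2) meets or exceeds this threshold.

226

Need r·√(n−2)/√(1−r²) ≥ 1.960
√(n−2) ≥ 1.960·√(1−0.0169) / 0.13 = 1.960·0.991514 / 0.13 = 14.9490
n−2 ≥ 223.4726  ⇒  n ≥ 225.4726
Smallest integer n = 226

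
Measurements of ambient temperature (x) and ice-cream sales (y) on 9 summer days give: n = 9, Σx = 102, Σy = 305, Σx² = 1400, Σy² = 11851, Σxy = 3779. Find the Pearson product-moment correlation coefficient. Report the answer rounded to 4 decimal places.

S_xy = nΣxy − ΣxΣy = 9·3779 − 102·305 = 34011 − 31110 = 2901
S_xx = nΣx² − (Σx)² = 9·1400 − 102² = 12600 − 10404 = 2196
S_yy = nΣy² − (Σy)² = 9·11851 − 305² = 106659 − 93025 = 13634
r = S_xy / √(S_xx·S_yy) = 2901 / √(2196·13634) = 2901 / √29940264 = 2901 / 5471.7697 = 0.5302

0.5302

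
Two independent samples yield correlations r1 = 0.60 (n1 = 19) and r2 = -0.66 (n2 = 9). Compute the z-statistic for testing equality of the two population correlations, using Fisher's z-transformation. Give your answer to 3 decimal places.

Fisher z-transforms: z1 = atanh(0.60) = 0.693147, z2 = atanh(-0.66) = -0.792814; difference d = 1.485961
Var(d) = 1/16 + 1/6 = 0.0625000 + 0.1666667 = 0.2291667
z = d/√Var(d) = 1.485961 / √0.2291667 = 1.485961 / 0.478714 = 3.104

3.104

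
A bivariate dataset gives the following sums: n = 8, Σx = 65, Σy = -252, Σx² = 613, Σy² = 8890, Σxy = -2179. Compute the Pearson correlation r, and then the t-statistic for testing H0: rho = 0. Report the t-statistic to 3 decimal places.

Numerator: nΣxy − (Σx)(Σy) = 8·(-2179) − (65)(-252) = -1052
Denominator: √[(nΣx²−(Σx)²)(nΣy²−(Σy)²)]
  nΣx²−(Σx)² = 8·613 − 4225 = 679;  nΣy²−(Σy)² = 8·8890 − 63504 = 7616
  √(679·7616) = √5171264 = 2274.0413
r = -1052 / 2274.0413 = -0.4626
t = r·√(n−2)/√(1−r²) = -0.4626·√6 / √(1−0.213999) = -1.133134 / 0.886567 = -1.278

-1.278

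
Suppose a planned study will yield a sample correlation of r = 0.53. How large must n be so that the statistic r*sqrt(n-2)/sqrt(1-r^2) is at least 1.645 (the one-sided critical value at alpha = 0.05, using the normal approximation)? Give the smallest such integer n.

9

Need r·√(n−2)/√(1−r²) ≥ 1.645
√(n−2) ≥ 1.645·√(1−0.2809) / 0.53 = 1.645·0.847998 / 0.53 = 2.6320
n−2 ≥ 6.9274  ⇒  n ≥ 8.9274
Smallest integer n = 9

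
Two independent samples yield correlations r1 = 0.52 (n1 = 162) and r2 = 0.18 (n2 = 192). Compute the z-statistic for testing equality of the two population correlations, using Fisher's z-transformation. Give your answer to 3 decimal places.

3.665

Fisher z-transforms: z1 = atanh(0.52) = 0.576340, z2 = atanh(0.18) = 0.181983; difference d = 0.394357
Var(d) = 1/159 + 1/189 = 0.0062893 + 0.0052910 = 0.0115803
z = d/√Var(d) = 0.394357 / √0.0115803 = 0.394357 / 0.107612 = 3.665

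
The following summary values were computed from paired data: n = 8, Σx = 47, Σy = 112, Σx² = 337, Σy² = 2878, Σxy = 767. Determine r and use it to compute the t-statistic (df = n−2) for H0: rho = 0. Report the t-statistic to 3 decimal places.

1.025

S_xy = nΣxy − ΣxΣy = 8·767 − 47·112 = 6136 − 5264 = 872
S_xx = nΣx² − (Σx)² = 8·337 − 47² = 2696 − 2209 = 487
S_yy = nΣy² − (Σy)² = 8·2878 − 112² = 23024 − 12544 = 10480
r = S_xy / √(S_xx·S_yy) = 872 / √(487·10480) = 872 / √5103760 = 872 / 2259.1503 = 0.3860
t = r·√(n−2)/√(1−r²) = 0.3860·√6 / √(1−0.148996) = 0.945503 / 0.922499 = 1.025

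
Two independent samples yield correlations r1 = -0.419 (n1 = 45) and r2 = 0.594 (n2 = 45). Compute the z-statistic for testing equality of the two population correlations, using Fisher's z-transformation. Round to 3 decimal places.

z1 = atanh(-0.419) = -0.446478,  z2 = atanh(0.594) = 0.683824
SE = √(1/(n1−3) + 1/(n2−3)) = √(1/42 + 1/42) = √(0.0238095 + 0.0238095) = √0.0476190 = 0.218218
z = (z1 − z2)/SE = (-0.446478 − 0.683824) / 0.218218 = -1.130302 / 0.218218 = -5.180

-5.180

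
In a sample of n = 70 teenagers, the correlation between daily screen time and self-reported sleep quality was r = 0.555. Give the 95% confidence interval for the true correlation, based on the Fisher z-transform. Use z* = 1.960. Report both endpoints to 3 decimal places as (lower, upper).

Fisher z: z_r = atanh(r) = ½·ln((1+0.555)/(1−0.555)) = 0.625578
SE(z) = 1/√(n−3) = 1/√67 = 0.122169
95% ⇒ z* = 1.960; margin = 1.960·0.122169 = 0.239451
CI on z-scale: (0.386127, 0.865029)
Back-transform: tanh(0.386127) = 0.368017, tanh(0.865029) = 0.698840

(0.368, 0.699)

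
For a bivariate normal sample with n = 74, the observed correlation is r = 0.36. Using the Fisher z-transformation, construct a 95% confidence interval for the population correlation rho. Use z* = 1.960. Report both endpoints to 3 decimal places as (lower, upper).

z_r = atanh(0.36) = 0.376886;  SE = 1/√(n−3) = 1/√71 = 0.118678
z-limits: 0.376886 ± 1.960·0.118678 = 0.376886 ± 0.232609 = [0.144277, 0.609495]
ρ-limits: (tanh 0.144277, tanh 0.609495) = (0.143, 0.544)

(0.143, 0.544)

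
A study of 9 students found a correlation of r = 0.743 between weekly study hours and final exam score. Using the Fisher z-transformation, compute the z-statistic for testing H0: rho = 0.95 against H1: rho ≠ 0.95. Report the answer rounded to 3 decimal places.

z_r = atanh(0.743) = 0.957143,  z_0 = atanh(0.95) = 1.831781
SE = 1/√(n−3) = 1/√6 = 0.408248
z = (z_r − z_0)/SE = (0.957143 − 1.831781) / 0.408248 = -0.874638 / 0.408248 = -2.142

-2.142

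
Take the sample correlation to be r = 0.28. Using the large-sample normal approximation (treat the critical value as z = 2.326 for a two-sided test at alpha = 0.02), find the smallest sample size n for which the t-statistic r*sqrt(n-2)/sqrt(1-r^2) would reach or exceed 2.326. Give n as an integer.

66

r√(n−2)/√(1−r²) ≥ 2.326  ⇔  n−2 ≥ (2.326)²·(1−r²)/r²
(1−r²)/r² = (1−0.0784)/0.0784 = 11.7551
n ≥ 2 + 5.410276·11.7551 = 2 + 63.5983 = 65.5983
⌈65.5983⌉ = 66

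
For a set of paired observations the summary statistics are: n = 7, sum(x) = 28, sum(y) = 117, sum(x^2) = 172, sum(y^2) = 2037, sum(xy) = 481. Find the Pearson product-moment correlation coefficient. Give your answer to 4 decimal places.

0.1860

Numerator: nΣxy − (Σx)(Σy) = 7·481 − (28)(117) = 91
Denominator: √[(nΣx²−(Σx)²)(nΣy²−(Σy)²)]
  nΣx²−(Σx)² = 7·172 − 784 = 420;  nΣy²−(Σy)² = 7·2037 − 13689 = 570
  √(420·570) = √239400 = 489.2852
r = 91 / 489.2852 = 0.1860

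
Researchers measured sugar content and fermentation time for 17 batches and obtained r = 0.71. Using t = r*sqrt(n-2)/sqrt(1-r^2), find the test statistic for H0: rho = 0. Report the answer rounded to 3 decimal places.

3.905

t = r·√(n−2) / √(1−r²) with r = 0.71, n = 17
  = 0.71·√15 / √(1 − 0.5041)
  = 0.71·3.872983 / 0.704202
  = 2.749818 / 0.704202 = 3.905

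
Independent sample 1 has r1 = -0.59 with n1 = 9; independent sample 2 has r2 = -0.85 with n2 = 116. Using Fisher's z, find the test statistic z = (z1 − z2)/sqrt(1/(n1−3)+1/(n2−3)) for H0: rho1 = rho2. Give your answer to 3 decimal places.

1.381

Fisher z-transforms: z1 = atanh(-0.59) = -0.677666, z2 = atanh(-0.85) = -1.256153; difference d = 0.578487
Var(d) = 1/6 + 1/113 = 0.1666667 + 0.0088496 = 0.1755163
z = d/√Var(d) = 0.578487 / √0.1755163 = 0.578487 / 0.418947 = 1.381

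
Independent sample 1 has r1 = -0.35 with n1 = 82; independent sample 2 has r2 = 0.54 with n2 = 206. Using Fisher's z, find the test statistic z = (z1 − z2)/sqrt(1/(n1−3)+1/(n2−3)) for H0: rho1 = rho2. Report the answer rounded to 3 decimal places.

-7.312

Fisher z-transforms: z1 = atanh(-0.35) = -0.365444, z2 = atanh(0.54) = 0.604156; difference d = -0.969600
Var(d) = 1/79 + 1/203 = 0.0126582 + 0.0049261 = 0.0175843
z = d/√Var(d) = -0.969600 / √0.0175843 = -0.969600 / 0.132606 = -7.312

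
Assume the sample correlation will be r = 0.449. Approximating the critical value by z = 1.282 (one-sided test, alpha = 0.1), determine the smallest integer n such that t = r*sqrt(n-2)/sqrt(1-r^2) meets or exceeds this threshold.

9

Need r·√(n−2)/√(1−r²) ≥ 1.282
√(n−2) ≥ 1.282·√(1−0.201601) / 0.449 = 1.282·0.893532 / 0.449 = 2.5512
n−2 ≥ 6.5086  ⇒  n ≥ 8.5086
Smallest integer n = 9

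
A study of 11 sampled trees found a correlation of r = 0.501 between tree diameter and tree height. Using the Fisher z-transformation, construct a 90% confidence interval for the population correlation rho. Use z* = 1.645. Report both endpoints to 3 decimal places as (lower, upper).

z_r = atanh(0.501) = 0.550640;  SE = 1/√(n−3) = 1/√8 = 0.353553
z-limits: 0.550640 ± 1.645·0.353553 = 0.550640 ± 0.581595 = [-0.030955, 1.132235]
ρ-limits: (tanh -0.030955, tanh 1.132235) = (-0.031, 0.812)

(-0.031, 0.812)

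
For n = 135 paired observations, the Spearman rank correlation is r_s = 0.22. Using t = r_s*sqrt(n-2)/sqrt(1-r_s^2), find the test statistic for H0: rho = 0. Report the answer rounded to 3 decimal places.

2.601

1 − r_s² = 1 − 0.0484 = 0.9516;  √(1−r_s²) = 0.975500
√(n−2) = √133 = 11.532563
t = r_s·√(n−2)/√(1−r_s²) = 0.22 · 11.532563 / 0.975500 = 2.601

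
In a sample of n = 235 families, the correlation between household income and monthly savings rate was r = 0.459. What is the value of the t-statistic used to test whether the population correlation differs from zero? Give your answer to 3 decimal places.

7.886

1 − r² = 1 − 0.210681 = 0.789319;  √(1−r²) = 0.888436
√(n−2) = √233 = 15.264338
t = r·√(n−2)/√(1−r²) = 0.459 · 15.264338 / 0.888436 = 7.886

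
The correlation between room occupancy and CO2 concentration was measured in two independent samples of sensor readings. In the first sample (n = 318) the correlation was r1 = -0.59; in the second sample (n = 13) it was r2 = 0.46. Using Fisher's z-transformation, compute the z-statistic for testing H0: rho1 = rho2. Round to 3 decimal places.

-3.658

z1 = atanh(-0.59) = -0.677666,  z2 = atanh(0.46) = 0.497311
SE = √(1/(n1−3) + 1/(n2−3)) = √(1/315 + 1/10) = √(0.0031746 + 0.1000000) = √0.1031746 = 0.321208
z = (z1 − z2)/SE = (-0.677666 − 0.497311) / 0.321208 = -1.174977 / 0.321208 = -3.658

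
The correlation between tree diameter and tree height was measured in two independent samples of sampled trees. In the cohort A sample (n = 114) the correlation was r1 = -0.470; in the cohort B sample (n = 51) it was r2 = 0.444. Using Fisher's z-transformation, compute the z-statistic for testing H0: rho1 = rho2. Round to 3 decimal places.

-5.715

z1 = atanh(-0.470) = -0.510070,  z2 = atanh(0.444) = 0.477202
SE = √(1/(n1−3) + 1/(n2−3)) = √(1/111 + 1/48) = √(0.0090090 + 0.0208333) = √0.0298423 = 0.172749
z = (z1 − z2)/SE = (-0.510070 − 0.477202) / 0.172749 = -0.987272 / 0.172749 = -5.715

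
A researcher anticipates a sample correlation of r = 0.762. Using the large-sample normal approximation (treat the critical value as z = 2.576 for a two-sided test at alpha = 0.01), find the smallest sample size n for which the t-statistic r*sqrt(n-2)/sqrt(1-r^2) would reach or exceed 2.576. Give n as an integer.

7

r√(n−2)/√(1−r²) ≥ 2.576  ⇔  n−2 ≥ (2.576)²·(1−r²)/r²
(1−r²)/r² = (1−0.580644)/0.580644 = 0.7222
n ≥ 2 + 6.635776·0.7222 = 2 + 4.7924 = 6.7924
⌈6.7924⌉ = 7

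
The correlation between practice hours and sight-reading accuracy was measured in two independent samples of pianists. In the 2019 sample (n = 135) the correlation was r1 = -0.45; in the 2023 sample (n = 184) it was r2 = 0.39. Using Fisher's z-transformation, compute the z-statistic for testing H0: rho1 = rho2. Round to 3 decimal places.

Fisher z-transforms: z1 = atanh(-0.45) = -0.484700, z2 = atanh(0.39) = 0.411800; difference d = -0.896500
Var(d) = 1/132 + 1/181 = 0.0075758 + 0.0055249 = 0.0131007
z = d/√Var(d) = -0.896500 / √0.0131007 = -0.896500 / 0.114458 = -7.833

-7.833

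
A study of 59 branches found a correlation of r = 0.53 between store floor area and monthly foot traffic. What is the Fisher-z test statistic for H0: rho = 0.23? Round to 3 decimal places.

2.664

z_r = atanh(0.53) = 0.590145,  z_0 = atanh(0.23) = 0.234189
SE = 1/√(n−3) = 1/√56 = 0.133631
z = (z_r − z_0)/SE = (0.590145 − 0.234189) / 0.133631 = 0.355956 / 0.133631 = 2.664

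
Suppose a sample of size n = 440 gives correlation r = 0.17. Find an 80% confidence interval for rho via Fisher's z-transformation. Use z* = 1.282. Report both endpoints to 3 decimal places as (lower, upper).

(0.110, 0.229)

z_r = atanh(0.17) = 0.171667;  SE = 1/√(n−3) = 1/√437 = 0.047836
z-limits: 0.171667 ± 1.282·0.047836 = 0.171667 ± 0.061326 = [0.110341, 0.232993]
ρ-limits: (tanh 0.110341, tanh 0.232993) = (0.110, 0.229)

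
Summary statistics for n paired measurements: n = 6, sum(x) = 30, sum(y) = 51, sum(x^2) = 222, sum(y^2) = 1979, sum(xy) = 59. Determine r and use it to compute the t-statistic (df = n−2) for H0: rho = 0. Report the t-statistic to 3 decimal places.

-1.452

Numerator: nΣxy − (Σx)(Σy) = 6·59 − (30)(51) = -1176
Denominator: √[(nΣx²−(Σx)²)(nΣy²−(Σy)²)]
  nΣx²−(Σx)² = 6·222 − 900 = 432;  nΣy²−(Σy)² = 6·1979 − 2601 = 9273
  √(432·9273) = √4005936 = 2001.4834
r = -1176 / 2001.4834 = -0.5876
t = r·√(n−2)/√(1−r²) = -0.5876·√4 / √(1−0.345274) = -1.175200 / 0.809151 = -1.452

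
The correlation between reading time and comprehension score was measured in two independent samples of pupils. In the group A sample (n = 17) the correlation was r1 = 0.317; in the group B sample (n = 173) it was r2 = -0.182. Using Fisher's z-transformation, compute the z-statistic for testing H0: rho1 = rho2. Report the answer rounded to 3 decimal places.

1.843

z1 = atanh(0.317) = 0.328308,  z2 = atanh(-0.182) = -0.184050
SE = √(1/(n1−3) + 1/(n2−3)) = √(1/14 + 1/170) = √(0.0714286 + 0.0058824) = √0.0773110 = 0.278049
z = (z1 − z2)/SE = (0.328308 − (-0.184050)) / 0.278049 = 0.512358 / 0.278049 = 1.843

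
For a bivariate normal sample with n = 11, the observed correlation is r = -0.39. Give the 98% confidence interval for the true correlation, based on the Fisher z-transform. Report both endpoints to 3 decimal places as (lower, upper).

z_r = atanh(-0.39) = -0.411800;  SE = 1/√(n−3) = 1/√8 = 0.353553
z-limits: -0.411800 ± 2.326·0.353553 = -0.411800 ± 0.822364 = [-1.234164, 0.410564]
ρ-limits: (tanh -1.234164, tanh 0.410564) = (-0.844, 0.389)

(-0.844, 0.389)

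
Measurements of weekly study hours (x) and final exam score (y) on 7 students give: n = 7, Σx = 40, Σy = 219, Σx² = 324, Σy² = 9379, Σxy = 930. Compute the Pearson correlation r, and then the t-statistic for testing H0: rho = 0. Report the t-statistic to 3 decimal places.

S_xy = nΣxy − ΣxΣy = 7·930 − 40·219 = 6510 − 8760 = -2250
S_xx = nΣx² − (Σx)² = 7·324 − 40² = 2268 − 1600 = 668
S_yy = nΣy² − (Σy)² = 7·9379 − 219² = 65653 − 47961 = 17692
r = S_xy / √(S_xx·S_yy) = -2250 / √(668·17692) = -2250 / √11818256 = -2250 / 3437.7690 = -0.6545
t = r·√(n−2)/√(1−r²) = -0.6545·√5 / √(1−0.428370) = -1.463506 / 0.756062 = -1.936

-1.936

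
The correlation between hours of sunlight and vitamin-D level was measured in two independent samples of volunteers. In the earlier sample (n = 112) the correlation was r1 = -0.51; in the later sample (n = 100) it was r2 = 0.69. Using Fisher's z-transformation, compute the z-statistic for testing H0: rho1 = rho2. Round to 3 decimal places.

Fisher z-transforms: z1 = atanh(-0.51) = -0.562730, z2 = atanh(0.69) = 0.847956; difference d = -1.410686
Var(d) = 1/109 + 1/97 = 0.0091743 + 0.0103093 = 0.0194836
z = d/√Var(d) = -1.410686 / √0.0194836 = -1.410686 / 0.139584 = -10.106

-10.106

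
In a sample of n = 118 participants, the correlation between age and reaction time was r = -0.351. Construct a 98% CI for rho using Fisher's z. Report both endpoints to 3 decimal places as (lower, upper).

(-0.525, -0.149)

z_r = atanh(-0.351) = -0.366584;  SE = 1/√(n−3) = 1/√115 = 0.093250
z-limits: -0.366584 ± 2.326·0.093250 = -0.366584 ± 0.216899 = [-0.583483, -0.149685]
ρ-limits: (tanh -0.583483, tanh -0.149685) = (-0.525, -0.149)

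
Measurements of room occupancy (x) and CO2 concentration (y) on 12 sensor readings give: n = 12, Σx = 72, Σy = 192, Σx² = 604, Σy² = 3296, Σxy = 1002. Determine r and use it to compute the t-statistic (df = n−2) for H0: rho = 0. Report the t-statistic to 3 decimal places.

S_xy = nΣxy − ΣxΣy = 12·1002 − 72·192 = 12024 − 13824 = -1800
S_xx = nΣx² − (Σx)² = 12·604 − 72² = 7248 − 5184 = 2064
S_yy = nΣy² − (Σy)² = 12·3296 − 192² = 39552 − 36864 = 2688
r = S_xy / √(S_xx·S_yy) = -1800 / √(2064·2688) = -1800 / √5548032 = -1800 / 2355.4261 = -0.7642
t = r·√(n−2)/√(1−r²) = -0.7642·√10 / √(1−0.584002) = -2.416613 / 0.644979 = -3.747

-3.747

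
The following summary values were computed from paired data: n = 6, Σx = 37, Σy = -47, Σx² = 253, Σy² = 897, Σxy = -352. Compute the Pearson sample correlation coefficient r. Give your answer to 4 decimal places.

S_xy = nΣxy − ΣxΣy = 6·(-352) − 37·(-47) = -2112 − (-1739) = -373
S_xx = nΣx² − (Σx)² = 6·253 − 37² = 1518 − 1369 = 149
S_yy = nΣy² − (Σy)² = 6·897 − (-47)² = 5382 − 2209 = 3173
r = S_xy / √(S_xx·S_yy) = -373 / √(149·3173) = -373 / √472777 = -373 / 687.5878 = -0.5425

-0.5425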